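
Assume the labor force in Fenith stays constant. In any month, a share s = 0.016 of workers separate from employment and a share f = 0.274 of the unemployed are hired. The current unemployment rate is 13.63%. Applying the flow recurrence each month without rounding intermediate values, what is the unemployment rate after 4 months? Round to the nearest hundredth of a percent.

Unemployment rate after four months ≈ 7.58%.

With a fixed labor force, u_{t+1} = u_t + s·(1−u_t) − f·u_t = u_t·(1−s−f) + s.
Here 1−s−f = 0.710 and s = 0.016.
u_1 = 0.136300 × 0.710 + 0.016 = 0.112773.
u_2 = 0.112773 × 0.710 + 0.016 = 0.096069.
u_3 = 0.096069 × 0.710 + 0.016 = 0.084209.
u_4 = 0.084209 × 0.710 + 0.016 = 0.075788.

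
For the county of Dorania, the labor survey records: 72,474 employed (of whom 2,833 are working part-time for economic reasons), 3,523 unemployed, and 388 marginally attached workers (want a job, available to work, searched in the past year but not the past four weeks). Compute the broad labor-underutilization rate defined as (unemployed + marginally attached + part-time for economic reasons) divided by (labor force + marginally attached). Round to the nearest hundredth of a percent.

Labor force = 72,474 + 3,523 = 75,997.
Numerator = 3,523 + 388 + 2,833 = 6,744.
Denominator = 75,997 + 388 = 76,385.
Broad rate = 6,744 / 76,385 = 8.83%.

Broad underutilization rate ≈ 8.83%.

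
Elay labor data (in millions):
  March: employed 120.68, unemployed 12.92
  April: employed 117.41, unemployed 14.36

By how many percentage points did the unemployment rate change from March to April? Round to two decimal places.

March: labor force = 120.68 + 12.92 = 133.60; u = 12.92/133.60 = 9.67%.
April: labor force = 117.41 + 14.36 = 131.77; u = 14.36/131.77 = 10.90%.
Change = 10.90% − 9.67% = +1.23 pp.

The unemployment rate changed by +1.23 percentage points.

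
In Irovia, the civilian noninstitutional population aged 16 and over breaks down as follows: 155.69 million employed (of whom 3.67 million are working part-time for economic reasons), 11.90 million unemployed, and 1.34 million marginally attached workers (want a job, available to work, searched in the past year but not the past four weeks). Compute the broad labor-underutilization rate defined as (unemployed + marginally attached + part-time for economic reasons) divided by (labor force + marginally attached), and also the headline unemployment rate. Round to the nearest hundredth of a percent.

Broad underutilization rate ≈ 10.01%; headline unemployment rate ≈ 7.10%.

Labor force = 155.69 + 11.90 = 167.59 million.
Numerator = 11.90 + 1.34 + 3.67 = 16.91 million.
Denominator = 167.59 + 1.34 = 168.93 million.
Broad rate = 16.91 / 168.93 = 10.01%.
Headline unemployment rate = 11.90 / 167.59 = 7.10%.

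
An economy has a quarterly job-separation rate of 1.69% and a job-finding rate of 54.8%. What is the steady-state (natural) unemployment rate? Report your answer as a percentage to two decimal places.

Steady-state unemployment rate ≈ 2.99%.

At steady state the flows balance: s·E = f·U, so U/(E+U) = s/(s+f).
u* = 1.69 / (1.69 + 54.8) = 1.69 / 56.49 = 2.99%.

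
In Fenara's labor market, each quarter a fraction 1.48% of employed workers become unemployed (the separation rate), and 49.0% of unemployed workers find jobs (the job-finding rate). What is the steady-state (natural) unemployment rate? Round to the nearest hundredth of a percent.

At steady state the flows balance: s·E = f·U, so U/(E+U) = s/(s+f).
u* = 1.48 / (1.48 + 49.0) = 1.48 / 50.48 = 2.93%.

Steady-state unemployment rate ≈ 2.93%.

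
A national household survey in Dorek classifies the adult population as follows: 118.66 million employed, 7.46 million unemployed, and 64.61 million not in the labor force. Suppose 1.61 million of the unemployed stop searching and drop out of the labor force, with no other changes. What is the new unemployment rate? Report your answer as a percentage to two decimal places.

Initially, labor force = 118.66 + 7.46 = 126.12 million, so u = 7.46/126.12 = 5.92%.
After the change, unemployed and labor force both fall by 1.61 → E = 118.66, U = 5.85, labor force = 124.51 million.
New unemployment rate = 5.85 / 124.51 = 4.70%.

New unemployment rate ≈ 4.70%.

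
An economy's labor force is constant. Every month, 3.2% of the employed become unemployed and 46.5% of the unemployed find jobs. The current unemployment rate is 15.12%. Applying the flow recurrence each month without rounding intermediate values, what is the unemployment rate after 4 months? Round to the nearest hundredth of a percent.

With a fixed labor force, u_{t+1} = u_t + s·(1−u_t) − f·u_t = u_t·(1−s−f) + s.
Here 1−s−f = 0.503 and s = 0.032.
u_1 = 0.151200 × 0.503 + 0.032 = 0.108054.
u_2 = 0.108054 × 0.503 + 0.032 = 0.086351.
u_3 = 0.086351 × 0.503 + 0.032 = 0.075435.
u_4 = 0.075435 × 0.503 + 0.032 = 0.069944.

Unemployment rate after four months ≈ 6.99%.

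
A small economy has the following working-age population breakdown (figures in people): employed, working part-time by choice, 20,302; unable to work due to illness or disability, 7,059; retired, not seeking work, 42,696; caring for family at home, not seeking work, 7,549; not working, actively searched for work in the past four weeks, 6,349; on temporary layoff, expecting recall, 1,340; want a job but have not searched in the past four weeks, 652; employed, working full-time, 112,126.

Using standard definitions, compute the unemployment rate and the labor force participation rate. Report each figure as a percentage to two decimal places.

Employed = 20,302 + 112,126 = 132,428.
Unemployed = 6,349 + 1,340 = 7,689 (jobless and actively searching, or on temporary layoff).
Labor force = 132,428 + 7,689 = 140,117.
Not in labor force = 7,059 + 42,696 + 7,549 + 652 = 57,956 (those not working and not actively searching are outside the labor force — including those who want a job but have given up searching).
Civilian working-age population = 140,117 + 57,956 = 198,073.
Unemployment rate = 7,689 / 140,117 = 5.49%.
Labor force participation rate = 140,117 / 198,073 = 70.74%.

Unemployment rate ≈ 5.49%; labor force participation rate ≈ 70.74%.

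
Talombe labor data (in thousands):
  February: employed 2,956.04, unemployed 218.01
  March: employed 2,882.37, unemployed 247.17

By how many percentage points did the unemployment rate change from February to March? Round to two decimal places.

February: labor force = 2,956.04 + 218.01 = 3,174.05; u = 218.01/3,174.05 = 6.87%.
March: labor force = 2,882.37 + 247.17 = 3,129.54; u = 247.17/3,129.54 = 7.90%.
Change = 7.90% − 6.87% = +1.03 pp.

The unemployment rate changed by +1.03 percentage points.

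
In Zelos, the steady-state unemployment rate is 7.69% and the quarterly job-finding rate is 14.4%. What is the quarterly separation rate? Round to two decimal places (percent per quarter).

Separation rate ≈ 1.20% per quarter.

From u* = s/(s+f): s = u·f/(1−u).
s = 0.0769 × 14.4 / (1 − 0.0769) = 1.1074 / 0.9231 ≈ 1.20% per quarter.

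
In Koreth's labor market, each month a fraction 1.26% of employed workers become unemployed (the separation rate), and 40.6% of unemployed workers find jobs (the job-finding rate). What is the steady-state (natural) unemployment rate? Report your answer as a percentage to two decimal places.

Steady-state unemployment rate ≈ 3.01%.

At steady state the flows balance: s·E = f·U, so U/(E+U) = s/(s+f).
u* = 1.26 / (1.26 + 40.6) = 1.26 / 41.86 = 3.01%.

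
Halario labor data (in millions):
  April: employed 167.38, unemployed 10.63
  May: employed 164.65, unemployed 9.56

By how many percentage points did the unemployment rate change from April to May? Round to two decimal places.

April: labor force = 167.38 + 10.63 = 178.01; u = 10.63/178.01 = 5.97%.
May: labor force = 164.65 + 9.56 = 174.21; u = 9.56/174.21 = 5.49%.
Change = 5.49% − 5.97% = −0.48 pp.

The unemployment rate changed by −0.48 percentage points.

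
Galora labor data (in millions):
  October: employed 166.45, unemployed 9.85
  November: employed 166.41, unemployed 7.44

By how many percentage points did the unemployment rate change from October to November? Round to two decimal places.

October: labor force = 166.45 + 9.85 = 176.30; u = 9.85/176.30 = 5.59%.
November: labor force = 166.41 + 7.44 = 173.85; u = 7.44/173.85 = 4.28%.
Change = 4.28% − 5.59% = −1.31 pp.

The unemployment rate changed by −1.31 percentage points.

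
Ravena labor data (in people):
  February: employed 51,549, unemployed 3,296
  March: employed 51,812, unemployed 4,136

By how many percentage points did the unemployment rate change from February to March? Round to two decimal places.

The unemployment rate changed by +1.38 percentage points.

February: labor force = 51,549 + 3,296 = 54,845; u = 3,296/54,845 = 6.01%.
March: labor force = 51,812 + 4,136 = 55,948; u = 4,136/55,948 = 7.39%.
Change = 7.39% − 6.01% = +1.38 pp.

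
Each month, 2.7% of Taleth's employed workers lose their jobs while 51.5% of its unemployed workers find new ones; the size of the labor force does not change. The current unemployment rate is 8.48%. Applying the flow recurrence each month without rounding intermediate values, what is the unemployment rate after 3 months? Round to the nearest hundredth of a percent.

Unemployment rate after three months ≈ 5.32%.

With a fixed labor force, u_{t+1} = u_t + s·(1−u_t) − f·u_t = u_t·(1−s−f) + s.
Here 1−s−f = 0.458 and s = 0.027.
u_1 = 0.084800 × 0.458 + 0.027 = 0.065838.
u_2 = 0.065838 × 0.458 + 0.027 = 0.057154.
u_3 = 0.057154 × 0.458 + 0.027 = 0.053177.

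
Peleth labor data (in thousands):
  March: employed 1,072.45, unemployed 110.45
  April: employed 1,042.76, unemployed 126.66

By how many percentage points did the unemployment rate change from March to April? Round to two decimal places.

The unemployment rate changed by +1.49 percentage points.

March: labor force = 1,072.45 + 110.45 = 1,182.90; u = 110.45/1,182.90 = 9.34%.
April: labor force = 1,042.76 + 126.66 = 1,169.42; u = 126.66/1,169.42 = 10.83%.
Change = 10.83% − 9.34% = +1.49 pp.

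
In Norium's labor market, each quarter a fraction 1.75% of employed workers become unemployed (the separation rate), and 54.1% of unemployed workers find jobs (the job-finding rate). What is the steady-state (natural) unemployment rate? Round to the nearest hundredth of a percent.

Steady-state unemployment rate ≈ 3.13%.

At steady state the flows balance: s·E = f·U, so U/(E+U) = s/(s+f).
u* = 1.75 / (1.75 + 54.1) = 1.75 / 55.85 = 3.13%.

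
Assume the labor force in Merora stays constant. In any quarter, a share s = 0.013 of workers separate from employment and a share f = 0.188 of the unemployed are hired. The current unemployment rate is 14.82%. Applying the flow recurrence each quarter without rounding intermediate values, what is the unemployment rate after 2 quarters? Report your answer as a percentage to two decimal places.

With a fixed labor force, u_{t+1} = u_t + s·(1−u_t) − f·u_t = u_t·(1−s−f) + s.
Here 1−s−f = 0.799 and s = 0.013.
u_1 = 0.148200 × 0.799 + 0.013 = 0.131412.
u_2 = 0.131412 × 0.799 + 0.013 = 0.117998.

Unemployment rate after two quarters ≈ 11.80%.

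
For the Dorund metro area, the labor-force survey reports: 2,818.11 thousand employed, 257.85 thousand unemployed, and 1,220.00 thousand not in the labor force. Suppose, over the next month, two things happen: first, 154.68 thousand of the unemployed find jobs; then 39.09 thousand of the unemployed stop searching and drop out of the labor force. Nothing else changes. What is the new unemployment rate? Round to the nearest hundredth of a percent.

Initially, labor force = 2,818.11 + 257.85 = 3,075.96 thousand, so u = 257.85/3,075.96 = 8.38%.
After the first change, unemployed falls and employed rises by 154.68; labor force unchanged → E = 2,972.79, U = 103.17, labor force = 3,075.96 thousand.
After the second change, unemployed and labor force both fall by 39.09 → E = 2,972.79, U = 64.08, labor force = 3,036.87 thousand.
New unemployment rate = 64.08 / 3,036.87 = 2.11%.

New unemployment rate ≈ 2.11%.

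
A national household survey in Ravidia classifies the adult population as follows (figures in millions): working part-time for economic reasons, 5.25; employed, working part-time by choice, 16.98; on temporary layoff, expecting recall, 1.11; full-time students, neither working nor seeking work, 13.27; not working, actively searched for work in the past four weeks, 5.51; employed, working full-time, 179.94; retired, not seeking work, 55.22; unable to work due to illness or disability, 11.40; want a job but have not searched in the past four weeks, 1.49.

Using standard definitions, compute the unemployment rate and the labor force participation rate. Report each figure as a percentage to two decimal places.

Unemployment rate ≈ 3.17%; labor force participation rate ≈ 71.95%.

Employed = 5.25 + 16.98 + 179.94 = 202.17 million (anyone who worked, including part-time for economic reasons, counts as employed).
Unemployed = 1.11 + 5.51 = 6.62 million (jobless and actively searching, or on temporary layoff).
Labor force = 202.17 + 6.62 = 208.79 million.
Not in labor force = 13.27 + 55.22 + 11.40 + 1.49 = 81.38 million (those not working and not actively searching are outside the labor force — including those who want a job but have given up searching).
Civilian working-age population = 208.79 + 81.38 = 290.17 million.
Unemployment rate = 6.62 / 208.79 = 3.17%.
Labor force participation rate = 208.79 / 290.17 = 71.95%.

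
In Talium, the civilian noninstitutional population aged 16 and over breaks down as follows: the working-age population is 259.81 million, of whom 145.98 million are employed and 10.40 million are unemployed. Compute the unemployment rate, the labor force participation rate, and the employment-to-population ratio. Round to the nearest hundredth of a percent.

Labor force = employed + unemployed = 145.98 + 10.40 = 156.38 million.
Unemployment rate = 10.40 / 156.38 = 6.65%.
Labor force participation rate = 156.38 / 259.81 = 60.19%.
Employment-population ratio = 145.98 / 259.81 = 56.19%.

Unemployment rate ≈ 6.65%; labor force participation rate ≈ 60.19%; employment-population ratio ≈ 56.19%.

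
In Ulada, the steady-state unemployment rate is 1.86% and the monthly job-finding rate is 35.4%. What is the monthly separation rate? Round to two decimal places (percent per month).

From u* = s/(s+f): s = u·f/(1−u).
s = 0.0186 × 35.4 / (1 − 0.0186) = 0.6584 / 0.9814 ≈ 0.67% per month.

Separation rate ≈ 0.67% per month.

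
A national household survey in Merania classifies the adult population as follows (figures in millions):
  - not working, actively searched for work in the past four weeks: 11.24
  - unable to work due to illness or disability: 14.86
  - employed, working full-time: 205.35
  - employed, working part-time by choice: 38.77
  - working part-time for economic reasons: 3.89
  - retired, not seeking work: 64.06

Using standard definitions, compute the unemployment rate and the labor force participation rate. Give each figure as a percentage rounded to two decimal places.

Unemployment rate ≈ 4.34%; labor force participation rate ≈ 76.66%.

Employed = 205.35 + 38.77 + 3.89 = 248.01 million (anyone who worked, including part-time for economic reasons, counts as employed).
Unemployed = 11.24 million.
Labor force = 248.01 + 11.24 = 259.25 million.
Not in labor force = 14.86 + 64.06 = 78.92 million (those not working and not actively searching are outside the labor force).
Civilian working-age population = 259.25 + 78.92 = 338.17 million.
Unemployment rate = 11.24 / 259.25 = 4.34%.
Labor force participation rate = 259.25 / 338.17 = 76.66%.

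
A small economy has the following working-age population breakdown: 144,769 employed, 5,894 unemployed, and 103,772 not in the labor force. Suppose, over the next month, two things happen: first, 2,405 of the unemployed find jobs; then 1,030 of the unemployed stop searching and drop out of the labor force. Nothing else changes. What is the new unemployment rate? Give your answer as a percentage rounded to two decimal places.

Initially, labor force = 144,769 + 5,894 = 150,663, so u = 5,894/150,663 = 3.91%.
After the first change, unemployed falls and employed rises by 2,405; labor force unchanged → E = 147,174, U = 3,489, labor force = 150,663.
After the second change, unemployed and labor force both fall by 1,030 → E = 147,174, U = 2,459, labor force = 149,633.
New unemployment rate = 2,459 / 149,633 = 1.64%.

New unemployment rate ≈ 1.64%.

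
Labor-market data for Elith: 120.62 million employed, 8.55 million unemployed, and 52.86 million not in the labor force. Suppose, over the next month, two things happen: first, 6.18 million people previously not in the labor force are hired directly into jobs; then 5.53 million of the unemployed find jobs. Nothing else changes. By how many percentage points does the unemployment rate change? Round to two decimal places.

The unemployment rate changes by −4.39 percentage points.

Initially, labor force = 120.62 + 8.55 = 129.17 million, so u = 8.55/129.17 = 6.62%.
After the first change, employed and labor force both rise by 6.18; unemployed unchanged → E = 126.80, U = 8.55, labor force = 135.35 million.
After the second change, unemployed falls and employed rises by 5.53; labor force unchanged → E = 132.33, U = 3.02, labor force = 135.35 million.
New unemployment rate = 3.02 / 135.35 = 2.23%.
Change = 2.23% − 6.62% = −4.39 percentage points.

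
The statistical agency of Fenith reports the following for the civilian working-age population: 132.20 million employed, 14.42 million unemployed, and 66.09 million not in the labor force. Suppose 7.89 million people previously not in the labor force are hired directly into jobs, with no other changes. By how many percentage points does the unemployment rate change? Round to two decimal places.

The unemployment rate changes by −0.50 percentage points.

Initially, labor force = 132.20 + 14.42 = 146.62 million, so u = 14.42/146.62 = 9.83%.
After the change, employed and labor force both rise by 7.89; unemployed unchanged → E = 140.09, U = 14.42, labor force = 154.51 million.
New unemployment rate = 14.42 / 154.51 = 9.33%.
Change = 9.33% − 9.83% = −0.50 percentage points.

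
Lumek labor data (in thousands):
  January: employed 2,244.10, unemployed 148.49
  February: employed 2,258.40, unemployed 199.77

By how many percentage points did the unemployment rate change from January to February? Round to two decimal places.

The unemployment rate changed by +1.92 percentage points.

January: labor force = 2,244.10 + 148.49 = 2,392.59; u = 148.49/2,392.59 = 6.21%.
February: labor force = 2,258.40 + 199.77 = 2,458.17; u = 199.77/2,458.17 = 8.13%.
Change = 8.13% − 6.21% = +1.92 pp.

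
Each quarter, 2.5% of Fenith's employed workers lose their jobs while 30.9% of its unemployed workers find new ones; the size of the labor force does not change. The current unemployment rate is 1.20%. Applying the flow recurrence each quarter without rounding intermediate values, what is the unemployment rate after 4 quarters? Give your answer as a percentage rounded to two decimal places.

Unemployment rate after four quarters ≈ 6.25%.

With a fixed labor force, u_{t+1} = u_t + s·(1−u_t) − f·u_t = u_t·(1−s−f) + s.
Here 1−s−f = 0.666 and s = 0.025.
u_1 = 0.012000 × 0.666 + 0.025 = 0.032992.
u_2 = 0.032992 × 0.666 + 0.025 = 0.046973.
u_3 = 0.046973 × 0.666 + 0.025 = 0.056284.
u_4 = 0.056284 × 0.666 + 0.025 = 0.062485.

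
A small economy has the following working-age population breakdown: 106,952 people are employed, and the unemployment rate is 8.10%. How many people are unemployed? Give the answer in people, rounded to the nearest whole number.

About 9,427 are unemployed.

Let U be the number unemployed. The labor force is E + U, and U/(E+U) = 0.0810.
So U = 0.0810 × 106,952 / (1 − 0.0810) = 8663.11 / 0.9190 ≈ 9,427.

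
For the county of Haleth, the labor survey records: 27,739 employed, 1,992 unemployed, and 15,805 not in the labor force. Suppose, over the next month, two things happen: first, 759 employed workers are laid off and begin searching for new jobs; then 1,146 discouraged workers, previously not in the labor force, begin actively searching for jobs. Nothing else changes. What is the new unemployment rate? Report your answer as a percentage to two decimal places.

Initially, labor force = 27,739 + 1,992 = 29,731, so u = 1,992/29,731 = 6.70%.
After the first change, employed falls and unemployed rises by 759; labor force unchanged → E = 26,980, U = 2,751, labor force = 29,731.
After the second change, unemployed and labor force both rise by 1,146 → E = 26,980, U = 3,897, labor force = 30,877.
New unemployment rate = 3,897 / 30,877 = 12.62%.

New unemployment rate ≈ 12.62%.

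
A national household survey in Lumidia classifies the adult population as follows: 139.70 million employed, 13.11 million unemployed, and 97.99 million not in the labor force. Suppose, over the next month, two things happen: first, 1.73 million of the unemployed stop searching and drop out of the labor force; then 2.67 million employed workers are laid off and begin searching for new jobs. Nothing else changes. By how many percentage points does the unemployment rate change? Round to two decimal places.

The unemployment rate changes by +0.72 percentage points.

Initially, labor force = 139.70 + 13.11 = 152.81 million, so u = 13.11/152.81 = 8.58%.
After the first change, unemployed and labor force both fall by 1.73 → E = 139.70, U = 11.38, labor force = 151.08 million.
After the second change, employed falls and unemployed rises by 2.67; labor force unchanged → E = 137.03, U = 14.05, labor force = 151.08 million.
New unemployment rate = 14.05 / 151.08 = 9.30%.
Change = 9.30% − 8.58% = +0.72 percentage points.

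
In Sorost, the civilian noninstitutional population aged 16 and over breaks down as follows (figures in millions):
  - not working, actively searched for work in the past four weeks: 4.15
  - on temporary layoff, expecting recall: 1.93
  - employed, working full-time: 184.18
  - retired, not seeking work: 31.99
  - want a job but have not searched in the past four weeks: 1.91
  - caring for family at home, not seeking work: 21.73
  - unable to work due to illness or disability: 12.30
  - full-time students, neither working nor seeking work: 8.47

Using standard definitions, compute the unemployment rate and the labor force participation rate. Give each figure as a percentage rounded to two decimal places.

Unemployment rate ≈ 3.20%; labor force participation rate ≈ 71.35%.

Employed = 184.18 million.
Unemployed = 4.15 + 1.93 = 6.08 million (jobless and actively searching, or on temporary layoff).
Labor force = 184.18 + 6.08 = 190.26 million.
Not in labor force = 31.99 + 1.91 + 21.73 + 12.30 + 8.47 = 76.40 million (those not working and not actively searching are outside the labor force — including those who want a job but have given up searching).
Civilian working-age population = 190.26 + 76.40 = 266.66 million.
Unemployment rate = 6.08 / 190.26 = 3.20%.
Labor force participation rate = 190.26 / 266.66 = 71.35%.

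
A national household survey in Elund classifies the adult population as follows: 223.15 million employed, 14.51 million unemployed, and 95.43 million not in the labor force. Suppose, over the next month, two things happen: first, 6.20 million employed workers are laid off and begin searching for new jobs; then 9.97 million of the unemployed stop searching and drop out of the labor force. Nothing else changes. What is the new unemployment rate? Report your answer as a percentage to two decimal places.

Initially, labor force = 223.15 + 14.51 = 237.66 million, so u = 14.51/237.66 = 6.11%.
After the first change, employed falls and unemployed rises by 6.20; labor force unchanged → E = 216.95, U = 20.71, labor force = 237.66 million.
After the second change, unemployed and labor force both fall by 9.97 → E = 216.95, U = 10.74, labor force = 227.69 million.
New unemployment rate = 10.74 / 227.69 = 4.72%.

New unemployment rate ≈ 4.72%.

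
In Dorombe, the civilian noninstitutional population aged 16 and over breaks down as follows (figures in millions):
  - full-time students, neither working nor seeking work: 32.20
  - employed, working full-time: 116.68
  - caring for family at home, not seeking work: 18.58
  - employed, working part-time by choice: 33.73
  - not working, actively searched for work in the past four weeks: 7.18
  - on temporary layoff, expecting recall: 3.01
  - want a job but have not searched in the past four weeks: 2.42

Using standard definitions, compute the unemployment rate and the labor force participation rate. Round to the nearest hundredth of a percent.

Unemployment rate ≈ 6.34%; labor force participation rate ≈ 75.12%.

Employed = 116.68 + 33.73 = 150.41 million.
Unemployed = 7.18 + 3.01 = 10.19 million (jobless and actively searching, or on temporary layoff).
Labor force = 150.41 + 10.19 = 160.60 million.
Not in labor force = 32.20 + 18.58 + 2.42 = 53.20 million (those not working and not actively searching are outside the labor force — including those who want a job but have given up searching).
Civilian working-age population = 160.60 + 53.20 = 213.80 million.
Unemployment rate = 10.19 / 160.60 = 6.34%.
Labor force participation rate = 160.60 / 213.80 = 75.12%.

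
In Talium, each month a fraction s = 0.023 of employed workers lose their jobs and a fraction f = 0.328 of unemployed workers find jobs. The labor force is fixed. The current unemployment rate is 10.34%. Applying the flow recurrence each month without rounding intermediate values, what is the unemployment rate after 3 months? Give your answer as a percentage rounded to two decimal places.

With a fixed labor force, u_{t+1} = u_t + s·(1−u_t) − f·u_t = u_t·(1−s−f) + s.
Here 1−s−f = 0.649 and s = 0.023.
u_1 = 0.103400 × 0.649 + 0.023 = 0.090107.
u_2 = 0.090107 × 0.649 + 0.023 = 0.081479.
u_3 = 0.081479 × 0.649 + 0.023 = 0.075880.

Unemployment rate after three months ≈ 7.59%.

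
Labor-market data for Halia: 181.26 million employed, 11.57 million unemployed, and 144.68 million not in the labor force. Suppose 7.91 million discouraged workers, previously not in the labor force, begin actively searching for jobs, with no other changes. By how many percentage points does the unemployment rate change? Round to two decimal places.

Initially, labor force = 181.26 + 11.57 = 192.83 million, so u = 11.57/192.83 = 6.00%.
After the change, unemployed and labor force both rise by 7.91 → E = 181.26, U = 19.48, labor force = 200.74 million.
New unemployment rate = 19.48 / 200.74 = 9.70%.
Change = 9.70% − 6.00% = +3.70 percentage points.

The unemployment rate changes by +3.70 percentage points.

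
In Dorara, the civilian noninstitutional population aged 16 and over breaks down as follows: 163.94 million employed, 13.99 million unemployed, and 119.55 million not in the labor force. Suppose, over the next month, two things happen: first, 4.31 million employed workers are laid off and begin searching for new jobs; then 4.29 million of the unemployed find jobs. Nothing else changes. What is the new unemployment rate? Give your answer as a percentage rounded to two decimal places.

New unemployment rate ≈ 7.87%.

Initially, labor force = 163.94 + 13.99 = 177.93 million, so u = 13.99/177.93 = 7.86%.
After the first change, employed falls and unemployed rises by 4.31; labor force unchanged → E = 159.63, U = 18.30, labor force = 177.93 million.
After the second change, unemployed falls and employed rises by 4.29; labor force unchanged → E = 163.92, U = 14.01, labor force = 177.93 million.
New unemployment rate = 14.01 / 177.93 = 7.87%.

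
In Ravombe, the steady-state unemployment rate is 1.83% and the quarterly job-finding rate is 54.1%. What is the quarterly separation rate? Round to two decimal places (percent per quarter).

From u* = s/(s+f): s = u·f/(1−u).
s = 0.0183 × 54.1 / (1 − 0.0183) = 0.9900 / 0.9817 ≈ 1.01% per quarter.

Separation rate ≈ 1.01% per quarter.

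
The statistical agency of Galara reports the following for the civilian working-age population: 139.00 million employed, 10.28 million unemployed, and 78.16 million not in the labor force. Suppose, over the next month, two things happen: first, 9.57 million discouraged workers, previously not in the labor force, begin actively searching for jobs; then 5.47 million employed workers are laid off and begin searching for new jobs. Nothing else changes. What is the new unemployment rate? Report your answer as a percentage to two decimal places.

New unemployment rate ≈ 15.94%.

Initially, labor force = 139.00 + 10.28 = 149.28 million, so u = 10.28/149.28 = 6.89%.
After the first change, unemployed and labor force both rise by 9.57 → E = 139.00, U = 19.85, labor force = 158.85 million.
After the second change, employed falls and unemployed rises by 5.47; labor force unchanged → E = 133.53, U = 25.32, labor force = 158.85 million.
New unemployment rate = 25.32 / 158.85 = 15.94%.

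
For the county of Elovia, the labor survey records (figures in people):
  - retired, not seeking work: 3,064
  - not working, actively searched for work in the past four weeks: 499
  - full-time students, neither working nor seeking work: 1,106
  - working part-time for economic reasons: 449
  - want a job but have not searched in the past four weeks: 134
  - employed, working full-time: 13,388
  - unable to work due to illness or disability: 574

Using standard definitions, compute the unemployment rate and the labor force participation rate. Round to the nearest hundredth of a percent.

Unemployment rate ≈ 3.48%; labor force participation rate ≈ 74.61%.

Employed = 449 + 13,388 = 13,837 (anyone who worked, including part-time for economic reasons, counts as employed).
Unemployed = 499.
Labor force = 13,837 + 499 = 14,336.
Not in labor force = 3,064 + 1,106 + 134 + 574 = 4,878 (those not working and not actively searching are outside the labor force — including those who want a job but have given up searching).
Civilian working-age population = 14,336 + 4,878 = 19,214.
Unemployment rate = 499 / 14,336 = 3.48%.
Labor force participation rate = 14,336 / 19,214 = 74.61%.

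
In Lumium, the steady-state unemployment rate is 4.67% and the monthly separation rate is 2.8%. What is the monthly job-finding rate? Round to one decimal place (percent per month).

Job-finding rate ≈ 57.2% per month.

From u* = s/(s+f): f = s·(1−u)/u.
f = 2.8 × (1 − 0.0467) / 0.0467 = 2.6692 / 0.0467 ≈ 57.2% per month.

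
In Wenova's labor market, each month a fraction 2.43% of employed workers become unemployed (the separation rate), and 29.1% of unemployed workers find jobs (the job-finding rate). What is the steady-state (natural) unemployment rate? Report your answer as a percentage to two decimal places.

At steady state the flows balance: s·E = f·U, so U/(E+U) = s/(s+f).
u* = 2.43 / (2.43 + 29.1) = 2.43 / 31.53 = 7.71%.

Steady-state unemployment rate ≈ 7.71%.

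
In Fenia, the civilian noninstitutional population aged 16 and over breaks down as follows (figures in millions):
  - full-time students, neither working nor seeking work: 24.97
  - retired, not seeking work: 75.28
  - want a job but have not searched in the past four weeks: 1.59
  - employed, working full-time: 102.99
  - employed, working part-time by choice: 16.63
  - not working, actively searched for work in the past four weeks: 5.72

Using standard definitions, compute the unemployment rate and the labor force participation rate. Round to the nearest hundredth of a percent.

Unemployment rate ≈ 4.56%; labor force participation rate ≈ 55.17%.

Employed = 102.99 + 16.63 = 119.62 million.
Unemployed = 5.72 million.
Labor force = 119.62 + 5.72 = 125.34 million.
Not in labor force = 24.97 + 75.28 + 1.59 = 101.84 million (those not working and not actively searching are outside the labor force — including those who want a job but have given up searching).
Civilian working-age population = 125.34 + 101.84 = 227.18 million.
Unemployment rate = 5.72 / 125.34 = 4.56%.
Labor force participation rate = 125.34 / 227.18 = 55.17%.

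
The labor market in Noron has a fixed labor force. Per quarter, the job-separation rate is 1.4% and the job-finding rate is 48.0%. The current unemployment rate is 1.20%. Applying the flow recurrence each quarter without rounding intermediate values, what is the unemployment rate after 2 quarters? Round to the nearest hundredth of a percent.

With a fixed labor force, u_{t+1} = u_t + s·(1−u_t) − f·u_t = u_t·(1−s−f) + s.
Here 1−s−f = 0.506 and s = 0.014.
u_1 = 0.012000 × 0.506 + 0.014 = 0.020072.
u_2 = 0.020072 × 0.506 + 0.014 = 0.024156.

Unemployment rate after two quarters ≈ 2.42%.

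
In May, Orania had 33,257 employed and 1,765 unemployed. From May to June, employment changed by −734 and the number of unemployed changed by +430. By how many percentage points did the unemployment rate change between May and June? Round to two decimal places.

May: labor force = 33,257 + 1,765 = 35,022; u = 1,765/35,022 = 5.04%.
June: labor force = 32,523 + 2,195 = 34,718; u = 2,195/34,718 = 6.32%.
Change = 6.32% − 5.04% = +1.28 pp.

The unemployment rate changed by +1.28 percentage points.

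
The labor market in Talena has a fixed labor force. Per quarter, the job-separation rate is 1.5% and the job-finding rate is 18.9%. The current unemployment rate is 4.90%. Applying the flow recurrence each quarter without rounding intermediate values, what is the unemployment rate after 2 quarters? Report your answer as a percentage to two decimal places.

Unemployment rate after two quarters ≈ 5.80%.

With a fixed labor force, u_{t+1} = u_t + s·(1−u_t) − f·u_t = u_t·(1−s−f) + s.
Here 1−s−f = 0.796 and s = 0.015.
u_1 = 0.049000 × 0.796 + 0.015 = 0.054004.
u_2 = 0.054004 × 0.796 + 0.015 = 0.057987.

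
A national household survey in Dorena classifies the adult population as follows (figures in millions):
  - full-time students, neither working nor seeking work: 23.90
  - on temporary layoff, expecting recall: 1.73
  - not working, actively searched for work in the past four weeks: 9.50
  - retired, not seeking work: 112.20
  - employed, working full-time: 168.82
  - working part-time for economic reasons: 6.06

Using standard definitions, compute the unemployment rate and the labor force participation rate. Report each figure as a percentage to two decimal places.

Unemployment rate ≈ 6.03%; labor force participation rate ≈ 57.76%.

Employed = 168.82 + 6.06 = 174.88 million (anyone who worked, including part-time for economic reasons, counts as employed).
Unemployed = 1.73 + 9.50 = 11.23 million (jobless and actively searching, or on temporary layoff).
Labor force = 174.88 + 11.23 = 186.11 million.
Not in labor force = 23.90 + 112.20 = 136.10 million (those not working and not actively searching are outside the labor force).
Civilian working-age population = 186.11 + 136.10 = 322.21 million.
Unemployment rate = 11.23 / 186.11 = 6.03%.
Labor force participation rate = 186.11 / 322.21 = 57.76%.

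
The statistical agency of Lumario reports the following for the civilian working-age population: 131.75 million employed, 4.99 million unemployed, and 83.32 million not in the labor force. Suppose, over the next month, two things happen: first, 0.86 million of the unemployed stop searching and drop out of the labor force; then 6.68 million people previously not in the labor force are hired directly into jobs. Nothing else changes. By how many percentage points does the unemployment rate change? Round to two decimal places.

The unemployment rate changes by −0.75 percentage points.

Initially, labor force = 131.75 + 4.99 = 136.74 million, so u = 4.99/136.74 = 3.65%.
After the first change, unemployed and labor force both fall by 0.86 → E = 131.75, U = 4.13, labor force = 135.88 million.
After the second change, employed and labor force both rise by 6.68; unemployed unchanged → E = 138.43, U = 4.13, labor force = 142.56 million.
New unemployment rate = 4.13 / 142.56 = 2.90%.
Change = 2.90% − 3.65% = −0.75 percentage points.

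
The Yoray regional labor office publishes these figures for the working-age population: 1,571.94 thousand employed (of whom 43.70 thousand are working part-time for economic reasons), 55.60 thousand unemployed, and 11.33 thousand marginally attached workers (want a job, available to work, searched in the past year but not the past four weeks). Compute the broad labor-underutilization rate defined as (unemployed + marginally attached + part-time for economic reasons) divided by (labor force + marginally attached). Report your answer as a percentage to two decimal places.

Broad underutilization rate ≈ 6.75%.

Labor force = 1,571.94 + 55.60 = 1,627.54 thousand.
Numerator = 55.60 + 11.33 + 43.70 = 110.63 thousand.
Denominator = 1,627.54 + 11.33 = 1,638.87 thousand.
Broad rate = 110.63 / 1,638.87 = 6.75%.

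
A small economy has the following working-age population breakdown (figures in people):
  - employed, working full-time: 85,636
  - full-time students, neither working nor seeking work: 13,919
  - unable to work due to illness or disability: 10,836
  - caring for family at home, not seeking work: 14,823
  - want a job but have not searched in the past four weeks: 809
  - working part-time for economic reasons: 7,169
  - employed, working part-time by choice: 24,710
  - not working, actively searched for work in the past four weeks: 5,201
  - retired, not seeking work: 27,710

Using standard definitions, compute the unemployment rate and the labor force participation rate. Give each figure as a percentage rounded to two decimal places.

Unemployment rate ≈ 4.24%; labor force participation rate ≈ 64.31%.

Employed = 85,636 + 7,169 + 24,710 = 117,515 (anyone who worked, including part-time for economic reasons, counts as employed).
Unemployed = 5,201.
Labor force = 117,515 + 5,201 = 122,716.
Not in labor force = 13,919 + 10,836 + 14,823 + 809 + 27,710 = 68,097 (those not working and not actively searching are outside the labor force — including those who want a job but have given up searching).
Civilian working-age population = 122,716 + 68,097 = 190,813.
Unemployment rate = 5,201 / 122,716 = 4.24%.
Labor force participation rate = 122,716 / 190,813 = 64.31%.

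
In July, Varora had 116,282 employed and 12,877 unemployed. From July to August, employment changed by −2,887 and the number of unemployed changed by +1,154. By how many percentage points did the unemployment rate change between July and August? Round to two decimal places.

July: labor force = 116,282 + 12,877 = 129,159; u = 12,877/129,159 = 9.97%.
August: labor force = 113,395 + 14,031 = 127,426; u = 14,031/127,426 = 11.01%.
Change = 11.01% − 9.97% = +1.04 pp.

The unemployment rate changed by +1.04 percentage points.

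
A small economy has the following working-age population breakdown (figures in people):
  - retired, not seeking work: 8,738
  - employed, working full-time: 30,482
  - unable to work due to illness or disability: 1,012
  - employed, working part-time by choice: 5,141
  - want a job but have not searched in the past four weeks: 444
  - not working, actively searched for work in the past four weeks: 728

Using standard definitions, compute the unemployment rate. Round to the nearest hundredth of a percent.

Employed = 30,482 + 5,141 = 35,623.
Unemployed = 728.
Labor force = 35,623 + 728 = 36,351.
Unemployment rate = 728 / 36,351 = 2.00%.

Unemployment rate ≈ 2.00%.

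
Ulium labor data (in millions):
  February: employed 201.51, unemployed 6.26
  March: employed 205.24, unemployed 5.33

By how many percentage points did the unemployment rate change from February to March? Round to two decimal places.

February: labor force = 201.51 + 6.26 = 207.77; u = 6.26/207.77 = 3.01%.
March: labor force = 205.24 + 5.33 = 210.57; u = 5.33/210.57 = 2.53%.
Change = 2.53% − 3.01% = −0.48 pp.

The unemployment rate changed by −0.48 percentage points.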